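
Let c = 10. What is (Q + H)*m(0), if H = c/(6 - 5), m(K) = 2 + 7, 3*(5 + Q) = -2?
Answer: 39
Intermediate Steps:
Q = -17/3 (Q = -5 + (1/3)*(-2) = -5 - 2/3 = -17/3 ≈ -5.6667)
m(K) = 9
H = 10 (H = 10/(6 - 5) = 10/1 = 1*10 = 10)
(Q + H)*m(0) = (-17/3 + 10)*9 = (13/3)*9 = 39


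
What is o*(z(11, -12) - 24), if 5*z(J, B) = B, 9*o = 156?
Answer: -2288/5 ≈ -457.60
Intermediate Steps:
o = 52/3 (o = (⅑)*156 = 52/3 ≈ 17.333)
z(J, B) = B/5
o*(z(11, -12) - 24) = 52*((⅕)*(-12) - 24)/3 = 52*(-12/5 - 24)/3 = (52/3)*(-132/5) = -2288/5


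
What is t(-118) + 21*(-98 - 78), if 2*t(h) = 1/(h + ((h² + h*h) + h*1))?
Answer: -204107903/55224 ≈ -3696.0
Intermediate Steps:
t(h) = 1/(2*(2*h + 2*h²)) (t(h) = 1/(2*(h + ((h² + h*h) + h*1))) = 1/(2*(h + ((h² + h²) + h))) = 1/(2*(h + (2*h² + h))) = 1/(2*(h + (h + 2*h²))) = 1/(2*(2*h + 2*h²)))
t(-118) + 21*(-98 - 78) = (¼)/(-118*(1 - 118)) + 21*(-98 - 78) = (¼)*(-1/118)/(-117) + 21*(-176) = (¼)*(-1/118)*(-1/117) - 3696 = 1/55224 - 3696 = -204107903/55224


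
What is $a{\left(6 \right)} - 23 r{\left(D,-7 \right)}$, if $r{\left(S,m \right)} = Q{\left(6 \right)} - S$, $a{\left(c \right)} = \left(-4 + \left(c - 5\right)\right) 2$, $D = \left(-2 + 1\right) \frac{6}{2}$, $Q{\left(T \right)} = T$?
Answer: $-213$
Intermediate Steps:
$D = -3$ ($D = - \frac{6}{2} = \left(-1\right) 3 = -3$)
$a{\left(c \right)} = -18 + 2 c$ ($a{\left(c \right)} = \left(-4 + \left(-5 + c\right)\right) 2 = \left(-9 + c\right) 2 = -18 + 2 c$)
$r{\left(S,m \right)} = 6 - S$
$a{\left(6 \right)} - 23 r{\left(D,-7 \right)} = \left(-18 + 2 \cdot 6\right) - 23 \left(6 - -3\right) = \left(-18 + 12\right) - 23 \left(6 + 3\right) = -6 - 207 = -213$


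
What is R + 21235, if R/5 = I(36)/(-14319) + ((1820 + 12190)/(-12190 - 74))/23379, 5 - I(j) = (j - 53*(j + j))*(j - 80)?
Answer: 131260758708565/6164481204 ≈ 21293.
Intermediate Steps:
I(j) = 5 + 105*j*(-80 + j) (I(j) = 5 - (j - 53*(j + j))*(j - 80) = 5 - (j - 106*j)*(-80 + j) = 5 - (-105*j)*(-80 + j) = 5 - (-105)*j*(-80 + j) = 5 + 105*j*(-80 + j))
R = 358000341625/6164481204 (R = 5*((5 - 8400*36 + 105*36**2)/(-14319) + ((1820 + 12190)/(-12190 - 74))/23379) = 5*((5 - 302400 + 105*1296)*(-1/14319) + (14010/(-12264))*(1/23379)) = 5*((5 - 302400 + 136080)*(-1/14319) + (14010*(-1/12264))*(1/23379)) = 5*(-166315*(-1/14319) - 2335/2044*1/23379) = 5*(4495/387 - 2335/47786676) = 5*(71600068325/6164481204) = 358000341625/6164481204 ≈ 58.075)
R + 21235 = 358000341625/6164481204 + 21235 = 131260758708565/6164481204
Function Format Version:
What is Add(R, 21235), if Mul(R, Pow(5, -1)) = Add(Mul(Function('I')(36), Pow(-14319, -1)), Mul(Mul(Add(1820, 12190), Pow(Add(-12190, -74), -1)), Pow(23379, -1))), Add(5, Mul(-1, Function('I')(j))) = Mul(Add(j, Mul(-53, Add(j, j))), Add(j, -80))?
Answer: Rational(131260758708565, 6164481204) ≈ 21293.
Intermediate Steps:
Function('I')(j) = Add(5, Mul(105, j, Add(-80, j))) (Function('I')(j) = Add(5, Mul(-1, Mul(Add(j, Mul(-53, Add(j, j))), Add(j, -80)))) = Add(5, Mul(-1, Mul(Add(j, Mul(-53, Mul(2, j))), Add(-80, j)))) = Add(5, Mul(-1, Mul(Add(j, Mul(-106, j)), Add(-80, j)))) = Add(5, Mul(-1, Mul(Mul(-105, j), Add(-80, j)))) = Add(5, Mul(-1, Mul(-105, j, Add(-80, j)))) = Add(5, Mul(105, j, Add(-80, j))))
R = Rational(358000341625, 6164481204) (R = Mul(5, Add(Mul(Add(5, Mul(-8400, 36), Mul(105, Pow(36, 2))), Pow(-14319, -1)), Mul(Mul(Add(1820, 12190), Pow(Add(-12190, -74), -1)), Pow(23379, -1)))) = Mul(5, Add(Mul(Add(5, -302400, Mul(105, 1296)), Rational(-1, 14319)), Mul(Mul(14010, Pow(-12264, -1)), Rational(1, 23379)))) = Mul(5, Add(Mul(Add(5, -302400, 136080), Rational(-1, 14319)), Mul(Mul(14010, Rational(-1, 12264)), Rational(1, 23379)))) = Mul(5, Add(Mul(-166315, Rational(-1, 14319)), Mul(Rational(-2335, 2044), Rational(1, 23379)))) = Mul(5, Add(Rational(4495, 387), Rational(-2335, 47786676))) = Mul(5, Rational(71600068325, 6164481204)) = Rational(358000341625, 6164481204) ≈ 58.075)
Add(R, 21235) = Add(Rational(358000341625, 6164481204), 21235) = Rational(131260758708565, 6164481204)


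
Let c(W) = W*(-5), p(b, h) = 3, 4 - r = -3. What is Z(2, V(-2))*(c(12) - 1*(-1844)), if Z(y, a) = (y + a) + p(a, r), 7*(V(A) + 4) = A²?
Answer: 19624/7 ≈ 2803.4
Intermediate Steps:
r = 7 (r = 4 - 1*(-3) = 4 + 3 = 7)
c(W) = -5*W
V(A) = -4 + A²/7
Z(y, a) = 3 + a + y (Z(y, a) = (y + a) + 3 = (a + y) + 3 = 3 + a + y)
Z(2, V(-2))*(c(12) - 1*(-1844)) = (3 + (-4 + (⅐)*(-2)²) + 2)*(-5*12 - 1*(-1844)) = (3 + (-4 + (⅐)*4) + 2)*(-60 + 1844) = (3 + (-4 + 4/7) + 2)*1784 = (3 - 24/7 + 2)*1784 = (11/7)*1784 = 19624/7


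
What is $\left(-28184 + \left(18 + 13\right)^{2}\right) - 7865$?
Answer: $-35088$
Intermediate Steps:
$\left(-28184 + \left(18 + 13\right)^{2}\right) - 7865 = \left(-28184 + 31^{2}\right) - 7865 = \left(-28184 + 961\right) - 7865 = -27223 - 7865 = -35088$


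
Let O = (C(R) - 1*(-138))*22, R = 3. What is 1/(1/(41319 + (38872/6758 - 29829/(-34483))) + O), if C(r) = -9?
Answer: 4815180600962/13665482662048213 ≈ 0.00035236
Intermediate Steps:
O = 2838 (O = (-9 - 1*(-138))*22 = (-9 + 138)*22 = 129*22 = 2838)
1/(1/(41319 + (38872/6758 - 29829/(-34483))) + O) = 1/(1/(41319 + (38872/6758 - 29829/(-34483))) + 2838) = 1/(1/(41319 + (38872*(1/6758) - 29829*(-1/34483))) + 2838) = 1/(1/(41319 + (19436/3379 + 29829/34483)) + 2838) = 1/(1/(41319 + 771003779/116518057) + 2838) = 1/(1/(4815180600962/116518057) + 2838) = 1/(116518057/4815180600962 + 2838) = 1/(13665482662048213/4815180600962) = 4815180600962/13665482662048213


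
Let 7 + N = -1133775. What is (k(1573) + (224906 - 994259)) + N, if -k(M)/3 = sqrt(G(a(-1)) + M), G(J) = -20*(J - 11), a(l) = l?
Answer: -1903135 - 21*sqrt(37) ≈ -1.9033e+6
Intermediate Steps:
N = -1133782 (N = -7 - 1133775 = -1133782)
G(J) = 220 - 20*J (G(J) = -20*(-11 + J) = 220 - 20*J)
k(M) = -3*sqrt(240 + M) (k(M) = -3*sqrt((220 - 20*(-1)) + M) = -3*sqrt((220 + 20) + M) = -3*sqrt(240 + M))
(k(1573) + (224906 - 994259)) + N = (-3*sqrt(240 + 1573) + (224906 - 994259)) - 1133782 = (-21*sqrt(37) - 769353) - 1133782 = (-769353 - 21*sqrt(37)) - 1133782 = -1903135 - 21*sqrt(37)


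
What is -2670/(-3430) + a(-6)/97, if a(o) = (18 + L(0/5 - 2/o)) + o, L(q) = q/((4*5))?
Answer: 1801243/1996260 ≈ 0.90231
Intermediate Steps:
L(q) = q/20
a(o) = 18 + o - 1/(10*o) (a(o) = (18 + (0/5 - 2/o)/20) + o = (18 + (0*(⅕) - 2/o)/20) + o = (18 + (0 - 2/o)/20) + o = (18 + (-2/o)/20) + o = (18 - 1/(10*o)) + o = 18 + o - 1/(10*o))
-2670/(-3430) + a(-6)/97 = -2670/(-3430) + (18 - 6 - ⅒/(-6))/97 = -2670*(-1/3430) + (18 - 6 - ⅒*(-⅙))*(1/97) = 267/343 + (18 - 6 + 1/60)*(1/97) = 267/343 + (721/60)*(1/97) = 267/343 + 721/5820 = 1801243/1996260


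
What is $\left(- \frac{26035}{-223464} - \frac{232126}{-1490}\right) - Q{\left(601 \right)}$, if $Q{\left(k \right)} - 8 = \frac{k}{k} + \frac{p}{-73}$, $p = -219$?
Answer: $\frac{23957530147}{166480680} \approx 143.91$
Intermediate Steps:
$Q{\left(k \right)} = 12$ ($Q{\left(k \right)} = 8 + \left(\frac{k}{k} - \frac{219}{-73}\right) = 8 + \left(1 - -3\right) = 8 + \left(1 + 3\right) = 8 + 4 = 12$)
$\left(- \frac{26035}{-223464} - \frac{232126}{-1490}\right) - Q{\left(601 \right)} = \left(- \frac{26035}{-223464} - \frac{232126}{-1490}\right) - 12 = \left(\left(-26035\right) \left(- \frac{1}{223464}\right) - - \frac{116063}{745}\right) - 12 = \left(\frac{26035}{223464} + \frac{116063}{745}\right) - 12 = \frac{25955298307}{166480680} - 12 = \frac{23957530147}{166480680}$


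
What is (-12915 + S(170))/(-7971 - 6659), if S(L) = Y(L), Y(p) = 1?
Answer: 587/665 ≈ 0.88271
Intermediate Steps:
S(L) = 1
(-12915 + S(170))/(-7971 - 6659) = (-12915 + 1)/(-7971 - 6659) = -12914/(-14630) = -12914*(-1/14630) = 587/665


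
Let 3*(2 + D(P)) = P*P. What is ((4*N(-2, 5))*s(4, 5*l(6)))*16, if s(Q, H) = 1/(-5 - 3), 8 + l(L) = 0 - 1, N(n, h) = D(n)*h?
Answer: 80/3 ≈ 26.667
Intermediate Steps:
D(P) = -2 + P**2/3 (D(P) = -2 + (P*P)/3 = -2 + P**2/3)
N(n, h) = h*(-2 + n**2/3) (N(n, h) = (-2 + n**2/3)*h = h*(-2 + n**2/3))
l(L) = -9 (l(L) = -8 + (0 - 1) = -8 - 1 = -9)
s(Q, H) = -1/8 (s(Q, H) = 1/(-8) = -1/8)
((4*N(-2, 5))*s(4, 5*l(6)))*16 = ((4*((1/3)*5*(-6 + (-2)**2)))*(-1/8))*16 = ((4*((1/3)*5*(-6 + 4)))*(-1/8))*16 = ((4*((1/3)*5*(-2)))*(-1/8))*16 = ((4*(-10/3))*(-1/8))*16 = -40/3*(-1/8)*16 = (5/3)*16 = 80/3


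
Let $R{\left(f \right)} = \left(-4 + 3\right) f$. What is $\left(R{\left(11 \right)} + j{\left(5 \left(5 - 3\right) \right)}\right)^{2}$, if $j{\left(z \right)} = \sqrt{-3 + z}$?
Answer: $\left(11 - \sqrt{7}\right)^{2} \approx 69.793$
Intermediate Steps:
$R{\left(f \right)} = - f$
$\left(R{\left(11 \right)} + j{\left(5 \left(5 - 3\right) \right)}\right)^{2} = \left(\left(-1\right) 11 + \sqrt{-3 + 5 \left(5 - 3\right)}\right)^{2} = \left(-11 + \sqrt{-3 + 5 \cdot 2}\right)^{2} = \left(-11 + \sqrt{-3 + 10}\right)^{2} = \left(-11 + \sqrt{7}\right)^{2}$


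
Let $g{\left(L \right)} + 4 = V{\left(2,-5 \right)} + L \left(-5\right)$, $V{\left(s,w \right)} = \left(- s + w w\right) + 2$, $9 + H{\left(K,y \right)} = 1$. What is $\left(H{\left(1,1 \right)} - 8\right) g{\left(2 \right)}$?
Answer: $-176$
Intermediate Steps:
$H{\left(K,y \right)} = -8$ ($H{\left(K,y \right)} = -9 + 1 = -8$)
$V{\left(s,w \right)} = 2 + w^{2} - s$ ($V{\left(s,w \right)} = \left(- s + w^{2}\right) + 2 = \left(w^{2} - s\right) + 2 = 2 + w^{2} - s$)
$g{\left(L \right)} = 21 - 5 L$ ($g{\left(L \right)} = -4 + \left(\left(2 + \left(-5\right)^{2} - 2\right) + L \left(-5\right)\right) = -4 - \left(-25 + 5 L\right) = 21 - 5 L$)
$\left(H{\left(1,1 \right)} - 8\right) g{\left(2 \right)} = \left(-8 - 8\right) \left(21 - 10\right) = - 16 \left(21 - 10\right) = \left(-16\right) 11 = -176$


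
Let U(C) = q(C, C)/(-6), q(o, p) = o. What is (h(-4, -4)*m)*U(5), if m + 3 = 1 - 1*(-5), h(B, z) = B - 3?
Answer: 35/2 ≈ 17.500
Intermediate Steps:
h(B, z) = -3 + B
m = 3 (m = -3 + (1 - 1*(-5)) = -3 + (1 + 5) = -3 + 6 = 3)
U(C) = -C/6 (U(C) = C/(-6) = C*(-⅙) = -C/6)
(h(-4, -4)*m)*U(5) = ((-3 - 4)*3)*(-⅙*5) = -7*3*(-⅚) = -21*(-⅚) = 35/2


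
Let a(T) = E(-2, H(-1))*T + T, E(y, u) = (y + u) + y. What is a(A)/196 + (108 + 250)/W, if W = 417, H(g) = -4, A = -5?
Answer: 12109/11676 ≈ 1.0371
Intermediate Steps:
E(y, u) = u + 2*y (E(y, u) = (u + y) + y = u + 2*y)
a(T) = -7*T (a(T) = (-4 + 2*(-2))*T + T = (-4 - 4)*T + T = -8*T + T = -7*T)
a(A)/196 + (108 + 250)/W = -7*(-5)/196 + (108 + 250)/417 = 35*(1/196) + 358*(1/417) = 5/28 + 358/417 = 12109/11676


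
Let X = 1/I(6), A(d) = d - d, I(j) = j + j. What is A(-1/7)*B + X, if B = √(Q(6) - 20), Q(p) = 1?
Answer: 1/12 ≈ 0.083333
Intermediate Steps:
I(j) = 2*j
A(d) = 0
B = I*√19 (B = √(1 - 20) = √(-19) = I*√19 ≈ 4.3589*I)
X = 1/12 (X = 1/(2*6) = 1/12 ≈ 0.083333)
A(-1/7)*B + X = 0*(I*√19) + 1/12 = 0 + 1/12 = 1/12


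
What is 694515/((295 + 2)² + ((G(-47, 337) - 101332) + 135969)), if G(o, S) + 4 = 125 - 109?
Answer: 694515/122858 ≈ 5.6530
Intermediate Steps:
G(o, S) = 12 (G(o, S) = -4 + (125 - 109) = -4 + 16 = 12)
694515/((295 + 2)² + ((G(-47, 337) - 101332) + 135969)) = 694515/((295 + 2)² + ((12 - 101332) + 135969)) = 694515/(297² + (-101320 + 135969)) = 694515/(88209 + 34649) = 694515/122858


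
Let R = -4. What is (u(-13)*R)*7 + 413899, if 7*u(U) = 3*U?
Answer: 414055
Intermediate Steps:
u(U) = 3*U/7 (u(U) = (3*U)/7 = 3*U/7)
(u(-13)*R)*7 + 413899 = (((3/7)*(-13))*(-4))*7 + 413899 = -39/7*(-4)*7 + 413899 = (156/7)*7 + 413899 = 156 + 413899 = 414055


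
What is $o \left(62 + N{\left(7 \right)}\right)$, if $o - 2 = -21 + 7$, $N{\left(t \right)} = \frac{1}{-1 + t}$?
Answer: $-746$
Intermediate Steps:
$o = -12$ ($o = 2 + \left(-21 + 7\right) = 2 - 14 = -12$)
$o \left(62 + N{\left(7 \right)}\right) = - 12 \left(62 + \frac{1}{-1 + 7}\right) = - 12 \left(62 + \frac{1}{6}\right) = \left(-12\right) \frac{373}{6} = -746$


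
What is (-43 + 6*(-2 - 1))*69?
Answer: -4209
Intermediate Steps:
(-43 + 6*(-2 - 1))*69 = (-43 + 6*(-3))*69 = (-43 - 18)*69 = -61*69 = -4209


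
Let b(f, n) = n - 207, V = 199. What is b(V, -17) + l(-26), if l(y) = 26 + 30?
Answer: -168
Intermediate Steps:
b(f, n) = -207 + n
l(y) = 56
b(V, -17) + l(-26) = (-207 - 17) + 56 = -224 + 56 = -168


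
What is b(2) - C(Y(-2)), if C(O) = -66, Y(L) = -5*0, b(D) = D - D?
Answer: 66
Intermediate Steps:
b(D) = 0
Y(L) = 0
b(2) - C(Y(-2)) = 0 - 1*(-66) = 0 + 66 = 66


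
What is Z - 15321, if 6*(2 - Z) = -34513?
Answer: -57401/6 ≈ -9566.8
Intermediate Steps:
Z = 34525/6 (Z = 2 - ⅙*(-34513) = 2 + 34513/6 = 34525/6 ≈ 5754.2)
Z - 15321 = 34525/6 - 15321 = -57401/6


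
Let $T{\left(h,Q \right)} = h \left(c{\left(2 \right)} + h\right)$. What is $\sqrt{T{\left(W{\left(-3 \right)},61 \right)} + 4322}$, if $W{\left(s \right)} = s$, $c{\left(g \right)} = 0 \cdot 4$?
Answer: $\sqrt{4331} \approx 65.81$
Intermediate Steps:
$c{\left(g \right)} = 0$
$T{\left(h,Q \right)} = h^{2}$ ($T{\left(h,Q \right)} = h \left(0 + h\right) = h h = h^{2}$)
$\sqrt{T{\left(W{\left(-3 \right)},61 \right)} + 4322} = \sqrt{\left(-3\right)^{2} + 4322} = \sqrt{9 + 4322} = \sqrt{4331}$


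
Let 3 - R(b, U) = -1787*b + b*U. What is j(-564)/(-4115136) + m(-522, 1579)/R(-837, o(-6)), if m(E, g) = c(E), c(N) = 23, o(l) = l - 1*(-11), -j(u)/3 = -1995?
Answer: -3007153721/2045950971072 ≈ -0.0014698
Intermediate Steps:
j(u) = 5985 (j(u) = -3*(-1995) = 5985)
o(l) = 11 + l (o(l) = l + 11 = 11 + l)
m(E, g) = 23
R(b, U) = 3 + 1787*b - U*b (R(b, U) = 3 - (-1787*b + b*U) = 3 - (-1787*b + U*b) = 3 + (1787*b - U*b) = 3 + 1787*b - U*b)
j(-564)/(-4115136) + m(-522, 1579)/R(-837, o(-6)) = 5985/(-4115136) + 23/(3 + 1787*(-837) - 1*(11 - 6)*(-837)) = 5985*(-1/4115136) + 23/(3 - 1495719 - 1*5*(-837)) = -1995/1371712 + 23/(3 - 1495719 + 4185) = -1995/1371712 + 23/(-1491531) = -1995/1371712 + 23*(-1/1491531) = -1995/1371712 - 23/1491531 = -3007153721/2045950971072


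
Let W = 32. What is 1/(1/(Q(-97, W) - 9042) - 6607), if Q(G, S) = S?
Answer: -9010/59529071 ≈ -0.00015135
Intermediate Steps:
1/(1/(Q(-97, W) - 9042) - 6607) = 1/(1/(32 - 9042) - 6607) = 1/(1/(-9010) - 6607) = 1/(-1/9010 - 6607) = 1/(-59529071/9010) = -9010/59529071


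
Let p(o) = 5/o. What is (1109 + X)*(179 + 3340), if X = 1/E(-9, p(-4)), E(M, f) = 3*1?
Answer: 3903744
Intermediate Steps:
E(M, f) = 3
X = ⅓ (X = 1/3 = ⅓ ≈ 0.33333)
(1109 + X)*(179 + 3340) = (1109 + ⅓)*(179 + 3340) = (3328/3)*3519 = 3903744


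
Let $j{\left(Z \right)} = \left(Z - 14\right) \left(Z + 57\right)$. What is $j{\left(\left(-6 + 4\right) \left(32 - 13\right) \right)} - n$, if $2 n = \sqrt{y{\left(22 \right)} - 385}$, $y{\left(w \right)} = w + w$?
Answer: $-988 - \frac{i \sqrt{341}}{2} \approx -988.0 - 9.2331 i$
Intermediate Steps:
$j{\left(Z \right)} = \left(-14 + Z\right) \left(57 + Z\right)$
$y{\left(w \right)} = 2 w$
$n = \frac{i \sqrt{341}}{2}$ ($n = \frac{\sqrt{2 \cdot 22 - 385}}{2} = \frac{\sqrt{44 - 385}}{2} = \frac{\sqrt{-341}}{2} = \frac{i \sqrt{341}}{2} \approx 9.2331 i$)
$j{\left(\left(-6 + 4\right) \left(32 - 13\right) \right)} - n = \left(-798 + \left(\left(-6 + 4\right) \left(32 - 13\right)\right)^{2} + 43 \left(-6 + 4\right) \left(32 - 13\right)\right) - \frac{i \sqrt{341}}{2} = \left(-798 + \left(\left(-2\right) 19\right)^{2} + 43 \left(\left(-2\right) 19\right)\right) - \frac{i \sqrt{341}}{2} = \left(-798 + \left(-38\right)^{2} + 43 \left(-38\right)\right) - \frac{i \sqrt{341}}{2} = \left(-798 + 1444 - 1634\right) - \frac{i \sqrt{341}}{2} = -988 - \frac{i \sqrt{341}}{2}$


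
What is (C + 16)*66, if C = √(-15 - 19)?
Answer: 1056 + 66*I*√34 ≈ 1056.0 + 384.84*I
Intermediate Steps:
C = I*√34 (C = √(-34) = I*√34 ≈ 5.8309*I)
(C + 16)*66 = (I*√34 + 16)*66 = (16 + I*√34)*66 = 1056 + 66*I*√34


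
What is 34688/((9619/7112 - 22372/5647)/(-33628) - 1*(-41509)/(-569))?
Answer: -26656437113207681024/56059908343994229 ≈ -475.50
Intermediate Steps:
34688/((9619/7112 - 22372/5647)/(-33628) - 1*(-41509)/(-569)) = 34688/((9619*(1/7112) - 22372*1/5647)*(-1/33628) + 41509*(-1/569)) = 34688/((9619/7112 - 22372/5647)*(-1/33628) - 41509/569) = 34688/(-104791171/40161464*(-1/33628) - 41509/569) = 34688/(104791171/1350549711392 - 41509/569) = 34688/(-56059908343994229/768462785782048) = 34688*(-768462785782048/56059908343994229) = -26656437113207681024/56059908343994229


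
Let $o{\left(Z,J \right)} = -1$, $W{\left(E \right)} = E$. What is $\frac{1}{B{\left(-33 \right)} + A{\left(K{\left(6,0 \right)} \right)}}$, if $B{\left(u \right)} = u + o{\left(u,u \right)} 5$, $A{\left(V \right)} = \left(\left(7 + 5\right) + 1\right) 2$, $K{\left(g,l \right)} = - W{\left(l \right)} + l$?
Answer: $- \frac{1}{12} \approx -0.083333$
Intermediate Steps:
$K{\left(g,l \right)} = 0$ ($K{\left(g,l \right)} = - l + l = 0$)
$A{\left(V \right)} = 26$ ($A{\left(V \right)} = \left(12 + 1\right) 2 = 13 \cdot 2 = 26$)
$B{\left(u \right)} = -5 + u$ ($B{\left(u \right)} = u - 5 = -5 + u$)
$\frac{1}{B{\left(-33 \right)} + A{\left(K{\left(6,0 \right)} \right)}} = \frac{1}{\left(-5 - 33\right) + 26} = \frac{1}{-38 + 26} = \frac{1}{-12} = - \frac{1}{12}$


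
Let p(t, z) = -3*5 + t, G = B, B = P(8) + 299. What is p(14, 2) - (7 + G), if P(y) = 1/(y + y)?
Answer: -4913/16 ≈ -307.06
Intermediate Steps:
P(y) = 1/(2*y)
B = 4785/16 (B = (½)/8 + 299 = (½)*(⅛) + 299 = 1/16 + 299 = 4785/16 ≈ 299.06)
G = 4785/16 ≈ 299.06
p(t, z) = -15 + t
p(14, 2) - (7 + G) = (-15 + 14) - (7 + 4785/16) = -1 - 1*4897/16 = -1 - 4897/16 = -4913/16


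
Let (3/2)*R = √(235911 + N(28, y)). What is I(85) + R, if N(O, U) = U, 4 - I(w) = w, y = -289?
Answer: -81 + 2*√235622/3 ≈ 242.61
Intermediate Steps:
I(w) = 4 - w
R = 2*√235622/3 (R = 2*√(235911 - 289)/3 = 2*√235622/3 ≈ 323.61)
I(85) + R = (4 - 1*85) + 2*√235622/3 = (4 - 85) + 2*√235622/3 = -81 + 2*√235622/3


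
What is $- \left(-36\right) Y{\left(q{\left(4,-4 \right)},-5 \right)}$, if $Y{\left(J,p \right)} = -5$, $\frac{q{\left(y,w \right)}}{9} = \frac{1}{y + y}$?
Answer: $-180$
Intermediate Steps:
$q{\left(y,w \right)} = \frac{9}{2 y}$ ($q{\left(y,w \right)} = \frac{9}{y + y} = \frac{9}{2 y}$)
$- \left(-36\right) Y{\left(q{\left(4,-4 \right)},-5 \right)} = - \left(-36\right) \left(-5\right) = \left(-1\right) 180 = -180$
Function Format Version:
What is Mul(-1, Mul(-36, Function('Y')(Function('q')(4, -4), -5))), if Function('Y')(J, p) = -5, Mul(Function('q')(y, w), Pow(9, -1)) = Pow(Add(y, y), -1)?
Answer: -180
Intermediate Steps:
Function('q')(y, w) = Mul(Rational(9, 2), Pow(y, -1)) (Function('q')(y, w) = Mul(9, Pow(Add(y, y), -1)) = Mul(9, Pow(Mul(2, y), -1)) = Mul(9, Mul(Rational(1, 2), Pow(y, -1))) = Mul(Rational(9, 2), Pow(y, -1)))
Mul(-1, Mul(-36, Function('Y')(Function('q')(4, -4), -5))) = Mul(-1, Mul(-36, -5)) = Mul(-1, 180) = -180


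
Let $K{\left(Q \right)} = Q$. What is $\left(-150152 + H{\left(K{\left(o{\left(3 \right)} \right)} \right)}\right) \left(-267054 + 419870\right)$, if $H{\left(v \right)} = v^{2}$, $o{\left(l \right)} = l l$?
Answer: $-22933249936$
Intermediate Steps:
$o{\left(l \right)} = l^{2}$
$\left(-150152 + H{\left(K{\left(o{\left(3 \right)} \right)} \right)}\right) \left(-267054 + 419870\right) = \left(-150152 + \left(3^{2}\right)^{2}\right) \left(-267054 + 419870\right) = \left(-150152 + 9^{2}\right) 152816 = \left(-150152 + 81\right) 152816 = \left(-150071\right) 152816 = -22933249936$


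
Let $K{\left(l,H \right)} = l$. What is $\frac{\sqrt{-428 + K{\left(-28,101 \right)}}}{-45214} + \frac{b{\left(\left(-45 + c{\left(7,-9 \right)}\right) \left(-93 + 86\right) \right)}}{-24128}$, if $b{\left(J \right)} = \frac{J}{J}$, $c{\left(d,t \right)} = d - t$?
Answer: $- \frac{1}{24128} - \frac{i \sqrt{114}}{22607} \approx -4.1446 \cdot 10^{-5} - 0.00047229 i$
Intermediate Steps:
$b{\left(J \right)} = 1$
$\frac{\sqrt{-428 + K{\left(-28,101 \right)}}}{-45214} + \frac{b{\left(\left(-45 + c{\left(7,-9 \right)}\right) \left(-93 + 86\right) \right)}}{-24128} = \frac{\sqrt{-428 - 28}}{-45214} + 1 \frac{1}{-24128} = \sqrt{-456} \left(- \frac{1}{45214}\right) + 1 \left(- \frac{1}{24128}\right) = 2 i \sqrt{114} \left(- \frac{1}{45214}\right) - \frac{1}{24128} = - \frac{i \sqrt{114}}{22607} - \frac{1}{24128} = - \frac{1}{24128} - \frac{i \sqrt{114}}{22607}$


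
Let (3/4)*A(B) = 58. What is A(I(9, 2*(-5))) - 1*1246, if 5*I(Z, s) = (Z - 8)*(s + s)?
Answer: -3506/3 ≈ -1168.7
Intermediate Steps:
I(Z, s) = 2*s*(-8 + Z)/5 (I(Z, s) = ((Z - 8)*(s + s))/5 = ((-8 + Z)*(2*s))/5 = (2*s*(-8 + Z))/5 = 2*s*(-8 + Z)/5)
A(B) = 232/3 (A(B) = (4/3)*58 = 232/3)
A(I(9, 2*(-5))) - 1*1246 = 232/3 - 1*1246 = 232/3 - 1246 = -3506/3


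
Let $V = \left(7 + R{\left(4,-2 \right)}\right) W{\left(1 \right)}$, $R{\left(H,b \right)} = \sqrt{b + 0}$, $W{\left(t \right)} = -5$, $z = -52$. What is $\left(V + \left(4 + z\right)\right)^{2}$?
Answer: $6839 + 830 i \sqrt{2} \approx 6839.0 + 1173.8 i$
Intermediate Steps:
$R{\left(H,b \right)} = \sqrt{b}$
$V = -35 - 5 i \sqrt{2}$ ($V = \left(7 + \sqrt{-2}\right) \left(-5\right) = \left(7 + i \sqrt{2}\right) \left(-5\right) = -35 - 5 i \sqrt{2} \approx -35.0 - 7.0711 i$)
$\left(V + \left(4 + z\right)\right)^{2} = \left(\left(-35 - 5 i \sqrt{2}\right) + \left(4 - 52\right)\right)^{2} = \left(\left(-35 - 5 i \sqrt{2}\right) - 48\right)^{2} = \left(-83 - 5 i \sqrt{2}\right)^{2}$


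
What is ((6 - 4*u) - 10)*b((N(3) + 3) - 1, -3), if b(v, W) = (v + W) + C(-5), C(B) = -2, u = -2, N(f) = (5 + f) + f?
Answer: 32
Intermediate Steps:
N(f) = 5 + 2*f
b(v, W) = -2 + W + v (b(v, W) = (v + W) - 2 = (W + v) - 2 = -2 + W + v)
((6 - 4*u) - 10)*b((N(3) + 3) - 1, -3) = ((6 - 4*(-2)) - 10)*(-2 - 3 + (((5 + 2*3) + 3) - 1)) = ((6 + 8) - 10)*(-2 - 3 + (((5 + 6) + 3) - 1)) = (14 - 10)*(-2 - 3 + ((11 + 3) - 1)) = 4*(-2 - 3 + (14 - 1)) = 4*(-2 - 3 + 13) = 4*8 = 32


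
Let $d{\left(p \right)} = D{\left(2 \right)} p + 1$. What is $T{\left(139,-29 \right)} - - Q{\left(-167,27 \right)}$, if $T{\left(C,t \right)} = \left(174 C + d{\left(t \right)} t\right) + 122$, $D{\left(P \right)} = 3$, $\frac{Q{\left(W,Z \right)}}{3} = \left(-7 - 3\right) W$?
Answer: $31812$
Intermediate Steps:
$Q{\left(W,Z \right)} = - 30 W$ ($Q{\left(W,Z \right)} = 3 \left(-7 - 3\right) W = 3 \left(- 10 W\right) = - 30 W$)
$d{\left(p \right)} = 1 + 3 p$ ($d{\left(p \right)} = 3 p + 1 = 1 + 3 p$)
$T{\left(C,t \right)} = 122 + 174 C + t \left(1 + 3 t\right)$ ($T{\left(C,t \right)} = \left(174 C + \left(1 + 3 t\right) t\right) + 122 = \left(174 C + t \left(1 + 3 t\right)\right) + 122 = 122 + 174 C + t \left(1 + 3 t\right)$)
$T{\left(139,-29 \right)} - - Q{\left(-167,27 \right)} = \left(122 + 174 \cdot 139 - 29 \left(1 + 3 \left(-29\right)\right)\right) - - \left(-30\right) \left(-167\right) = \left(122 + 24186 - 29 \left(1 - 87\right)\right) - \left(-1\right) 5010 = \left(122 + 24186 - -2494\right) - -5010 = \left(122 + 24186 + 2494\right) + 5010 = 26802 + 5010 = 31812$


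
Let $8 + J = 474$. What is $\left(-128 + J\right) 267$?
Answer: $90246$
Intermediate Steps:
$J = 466$ ($J = -8 + 474 = 466$)
$\left(-128 + J\right) 267 = \left(-128 + 466\right) 267 = 338 \cdot 267 = 90246$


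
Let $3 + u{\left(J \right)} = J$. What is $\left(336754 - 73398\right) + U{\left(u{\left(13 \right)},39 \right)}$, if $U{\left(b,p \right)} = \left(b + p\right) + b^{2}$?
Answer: $263505$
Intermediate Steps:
$u{\left(J \right)} = -3 + J$
$U{\left(b,p \right)} = b + p + b^{2}$
$\left(336754 - 73398\right) + U{\left(u{\left(13 \right)},39 \right)} = \left(336754 - 73398\right) + \left(\left(-3 + 13\right) + 39 + \left(-3 + 13\right)^{2}\right) = 263356 + \left(10 + 39 + 10^{2}\right) = 263356 + \left(10 + 39 + 100\right) = 263356 + 149 = 263505$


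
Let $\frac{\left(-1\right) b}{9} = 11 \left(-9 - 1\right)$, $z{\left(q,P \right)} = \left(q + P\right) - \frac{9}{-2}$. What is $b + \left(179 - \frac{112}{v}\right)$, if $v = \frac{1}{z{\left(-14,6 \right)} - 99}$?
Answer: $12649$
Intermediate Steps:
$z{\left(q,P \right)} = \frac{9}{2} + P + q$ ($z{\left(q,P \right)} = \left(P + q\right) - - \frac{9}{2} = \left(P + q\right) + \frac{9}{2} = \frac{9}{2} + P + q$)
$v = - \frac{2}{205}$ ($v = \frac{1}{\left(\frac{9}{2} + 6 - 14\right) - 99} = \frac{1}{- \frac{7}{2} - 99} = \frac{1}{- \frac{205}{2}} = - \frac{2}{205} \approx -0.0097561$)
$b = 990$ ($b = - 9 \cdot 11 \left(-9 - 1\right) = - 9 \cdot 11 \left(-10\right) = \left(-9\right) \left(-110\right) = 990$)
$b + \left(179 - \frac{112}{v}\right) = 990 - \left(-179 + \frac{112}{- \frac{2}{205}}\right) = 990 + \left(179 - -11480\right) = 990 + \left(179 + 11480\right) = 990 + 11659 = 12649$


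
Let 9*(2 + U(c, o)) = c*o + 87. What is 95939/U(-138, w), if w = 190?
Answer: -287817/8717 ≈ -33.018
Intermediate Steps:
U(c, o) = 23/3 + c*o/9 (U(c, o) = -2 + (c*o + 87)/9 = -2 + (87 + c*o)/9 = -2 + (29/3 + c*o/9) = 23/3 + c*o/9)
95939/U(-138, w) = 95939/(23/3 + (⅑)*(-138)*190) = 95939/(23/3 - 8740/3) = 95939/(-8717/3) = 95939*(-3/8717) = -287817/8717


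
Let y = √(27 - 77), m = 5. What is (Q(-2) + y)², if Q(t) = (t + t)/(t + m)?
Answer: (4 - 15*I*√2)²/9 ≈ -48.222 - 18.856*I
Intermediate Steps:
Q(t) = 2*t/(5 + t) (Q(t) = (t + t)/(t + 5) = (2*t)/(5 + t) = 2*t/(5 + t))
y = 5*I*√2 (y = √(-50) = 5*I*√2 ≈ 7.0711*I)
(Q(-2) + y)² = (2*(-2)/(5 - 2) + 5*I*√2)² = (2*(-2)/3 + 5*I*√2)² = (2*(-2)*(⅓) + 5*I*√2)² = (-4/3 + 5*I*√2)²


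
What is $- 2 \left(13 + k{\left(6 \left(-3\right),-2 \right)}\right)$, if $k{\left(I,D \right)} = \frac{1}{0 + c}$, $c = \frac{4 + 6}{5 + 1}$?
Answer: $- \frac{136}{5} \approx -27.2$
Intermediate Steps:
$c = \frac{5}{3}$ ($c = \frac{10}{6} = 10 \cdot \frac{1}{6} = \frac{5}{3} \approx 1.6667$)
$k{\left(I,D \right)} = \frac{3}{5}$ ($k{\left(I,D \right)} = \frac{1}{0 + \frac{5}{3}} = \frac{1}{\frac{5}{3}} = \frac{3}{5}$)
$- 2 \left(13 + k{\left(6 \left(-3\right),-2 \right)}\right) = - 2 \left(13 + \frac{3}{5}\right) = \left(-2\right) \frac{68}{5} = - \frac{136}{5}$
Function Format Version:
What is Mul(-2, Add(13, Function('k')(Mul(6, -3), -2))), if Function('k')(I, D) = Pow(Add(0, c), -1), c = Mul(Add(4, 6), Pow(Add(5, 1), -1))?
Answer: Rational(-136, 5) ≈ -27.200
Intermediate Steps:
c = Rational(5, 3) (c = Mul(10, Pow(6, -1)) = Mul(10, Rational(1, 6)) = Rational(5, 3) ≈ 1.6667)
Function('k')(I, D) = Rational(3, 5) (Function('k')(I, D) = Pow(Add(0, Rational(5, 3)), -1) = Pow(Rational(5, 3), -1) = Rational(3, 5))
Mul(-2, Add(13, Function('k')(Mul(6, -3), -2))) = Mul(-2, Add(13, Rational(3, 5))) = Mul(-2, Rational(68, 5)) = Rational(-136, 5)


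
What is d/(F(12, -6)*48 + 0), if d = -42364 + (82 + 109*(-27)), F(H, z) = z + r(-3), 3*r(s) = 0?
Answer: 5025/32 ≈ 157.03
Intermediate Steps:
r(s) = 0 (r(s) = (1/3)*0 = 0)
F(H, z) = z (F(H, z) = z + 0 = z)
d = -45225 (d = -42364 + (82 - 2943) = -42364 - 2861 = -45225)
d/(F(12, -6)*48 + 0) = -45225/(-6*48 + 0) = -45225/(-288 + 0) = -45225/(-288) = -45225*(-1/288) = 5025/32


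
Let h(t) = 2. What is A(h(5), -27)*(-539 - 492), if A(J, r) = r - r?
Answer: 0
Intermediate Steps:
A(J, r) = 0
A(h(5), -27)*(-539 - 492) = 0*(-539 - 492) = 0*(-1031) = 0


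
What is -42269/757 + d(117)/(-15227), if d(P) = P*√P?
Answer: -42269/757 - 351*√13/15227 ≈ -55.921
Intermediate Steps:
d(P) = P^(3/2)
-42269/757 + d(117)/(-15227) = -42269/757 + 117^(3/2)/(-15227) = -42269*1/757 + (351*√13)*(-1/15227) = -42269/757 - 351*√13/15227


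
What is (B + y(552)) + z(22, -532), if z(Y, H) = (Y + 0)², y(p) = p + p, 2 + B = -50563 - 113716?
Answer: -162693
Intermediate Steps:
B = -164281 (B = -2 + (-50563 - 113716) = -2 - 164279 = -164281)
y(p) = 2*p
z(Y, H) = Y²
(B + y(552)) + z(22, -532) = (-164281 + 2*552) + 22² = (-164281 + 1104) + 484 = -163177 + 484 = -162693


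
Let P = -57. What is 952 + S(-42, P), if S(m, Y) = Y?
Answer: 895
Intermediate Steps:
952 + S(-42, P) = 952 - 57 = 895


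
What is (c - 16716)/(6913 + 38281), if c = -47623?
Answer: -64339/45194 ≈ -1.4236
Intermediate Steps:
(c - 16716)/(6913 + 38281) = (-47623 - 16716)/(6913 + 38281) = -64339/45194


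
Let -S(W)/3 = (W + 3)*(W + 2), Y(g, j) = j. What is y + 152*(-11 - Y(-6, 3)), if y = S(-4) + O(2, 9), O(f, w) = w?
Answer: -2125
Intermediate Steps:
S(W) = -3*(2 + W)*(3 + W) (S(W) = -3*(W + 3)*(W + 2) = -3*(3 + W)*(2 + W) = -3*(2 + W)*(3 + W))
y = 3 (y = (-18 - 15*(-4) - 3*(-4)**2) + 9 = (-18 + 60 - 3*16) + 9 = (-18 + 60 - 48) + 9 = -6 + 9 = 3)
y + 152*(-11 - Y(-6, 3)) = 3 + 152*(-11 - 1*3) = 3 + 152*(-11 - 3) = 3 + 152*(-14) = 3 - 2128 = -2125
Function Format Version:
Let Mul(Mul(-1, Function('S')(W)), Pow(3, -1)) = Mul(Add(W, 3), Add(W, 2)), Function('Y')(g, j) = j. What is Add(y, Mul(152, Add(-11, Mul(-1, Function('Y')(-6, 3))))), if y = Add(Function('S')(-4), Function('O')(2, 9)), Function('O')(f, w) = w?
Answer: -2125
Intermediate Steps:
Function('S')(W) = Mul(-3, Add(2, W), Add(3, W)) (Function('S')(W) = Mul(-3, Mul(Add(W, 3), Add(W, 2))) = Mul(-3, Mul(Add(3, W), Add(2, W))) = Mul(-3, Mul(Add(2, W), Add(3, W))) = Mul(-3, Add(2, W), Add(3, W)))
y = 3 (y = Add(Add(-18, Mul(-15, -4), Mul(-3, Pow(-4, 2))), 9) = Add(Add(-18, 60, Mul(-3, 16)), 9) = Add(Add(-18, 60, -48), 9) = Add(-6, 9) = 3)
Add(y, Mul(152, Add(-11, Mul(-1, Function('Y')(-6, 3))))) = Add(3, Mul(152, Add(-11, Mul(-1, 3)))) = Add(3, Mul(152, Add(-11, -3))) = Add(3, Mul(152, -14)) = Add(3, -2128) = -2125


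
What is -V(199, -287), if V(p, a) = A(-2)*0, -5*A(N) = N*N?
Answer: 0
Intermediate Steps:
A(N) = -N**2/5 (A(N) = -N*N/5 = -N**2/5)
V(p, a) = 0 (V(p, a) = -1/5*(-2)**2*0 = -1/5*4*0 = -4/5*0 = 0)
-V(199, -287) = -1*0 = 0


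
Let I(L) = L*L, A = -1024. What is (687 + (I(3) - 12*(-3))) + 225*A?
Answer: -229668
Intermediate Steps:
I(L) = L²
(687 + (I(3) - 12*(-3))) + 225*A = (687 + (3² - 12*(-3))) + 225*(-1024) = (687 + (9 + 36)) - 230400 = (687 + 45) - 230400 = 732 - 230400 = -229668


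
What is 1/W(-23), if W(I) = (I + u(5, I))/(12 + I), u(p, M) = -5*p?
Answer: 11/48 ≈ 0.22917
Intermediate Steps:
W(I) = (-25 + I)/(12 + I) (W(I) = (I - 5*5)/(12 + I) = (I - 25)/(12 + I) = (-25 + I)/(12 + I))
1/W(-23) = 1/((-25 - 23)/(12 - 23)) = 1/(-48/(-11)) = 1/(-1/11*(-48)) = 1/(48/11) = 11/48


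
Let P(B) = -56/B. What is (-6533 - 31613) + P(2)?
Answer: -38174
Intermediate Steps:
(-6533 - 31613) + P(2) = (-6533 - 31613) - 56/2 = -38146 - 56*½ = -38146 - 28 = -38174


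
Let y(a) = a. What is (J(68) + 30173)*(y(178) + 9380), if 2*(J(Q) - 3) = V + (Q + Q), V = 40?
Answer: 289263312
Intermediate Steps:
J(Q) = 23 + Q (J(Q) = 3 + (40 + (Q + Q))/2 = 3 + (40 + 2*Q)/2 = 3 + (20 + Q) = 23 + Q)
(J(68) + 30173)*(y(178) + 9380) = ((23 + 68) + 30173)*(178 + 9380) = (91 + 30173)*9558 = 30264*9558 = 289263312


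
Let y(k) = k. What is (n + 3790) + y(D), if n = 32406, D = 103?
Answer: 36299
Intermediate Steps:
(n + 3790) + y(D) = (32406 + 3790) + 103 = 36196 + 103 = 36299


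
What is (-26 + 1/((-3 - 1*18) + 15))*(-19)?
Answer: 2983/6 ≈ 497.17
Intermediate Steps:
(-26 + 1/((-3 - 1*18) + 15))*(-19) = (-26 + 1/((-3 - 18) + 15))*(-19) = (-26 + 1/(-21 + 15))*(-19) = (-26 + 1/(-6))*(-19) = (-26 - 1/6)*(-19) = -157/6*(-19) = 2983/6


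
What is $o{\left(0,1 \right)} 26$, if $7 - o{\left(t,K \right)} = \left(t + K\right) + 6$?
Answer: $0$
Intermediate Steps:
$o{\left(t,K \right)} = 1 - K - t$ ($o{\left(t,K \right)} = 7 - \left(\left(t + K\right) + 6\right) = 7 - \left(\left(K + t\right) + 6\right) = 7 - \left(6 + K + t\right) = 1 - K - t$)
$o{\left(0,1 \right)} 26 = \left(1 - 1 - 0\right) 26 = \left(1 - 1 + 0\right) 26 = 0 \cdot 26 = 0$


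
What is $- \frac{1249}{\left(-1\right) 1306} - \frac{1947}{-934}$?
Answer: $\frac{927337}{304951} \approx 3.0409$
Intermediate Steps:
$- \frac{1249}{\left(-1\right) 1306} - \frac{1947}{-934} = - \frac{1249}{-1306} - - \frac{1947}{934} = \left(-1249\right) \left(- \frac{1}{1306}\right) + \frac{1947}{934} = \frac{1249}{1306} + \frac{1947}{934} = \frac{927337}{304951}$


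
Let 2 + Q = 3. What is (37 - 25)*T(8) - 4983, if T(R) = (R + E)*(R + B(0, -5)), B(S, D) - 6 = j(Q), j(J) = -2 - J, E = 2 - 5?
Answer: -4323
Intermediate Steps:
E = -3
Q = 1 (Q = -2 + 3 = 1)
B(S, D) = 3 (B(S, D) = 6 + (-2 - 1*1) = 6 + (-2 - 1) = 6 - 3 = 3)
T(R) = (-3 + R)*(3 + R) (T(R) = (R - 3)*(R + 3) = (-3 + R)*(3 + R))
(37 - 25)*T(8) - 4983 = (37 - 25)*(-9 + 8²) - 4983 = 12*(-9 + 64) - 4983 = 12*55 - 4983 = 660 - 4983 = -4323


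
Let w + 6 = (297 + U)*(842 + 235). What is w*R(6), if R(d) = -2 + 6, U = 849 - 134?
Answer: 4359672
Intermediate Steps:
U = 715
w = 1089918 (w = -6 + (297 + 715)*(842 + 235) = -6 + 1012*1077 = -6 + 1089924 = 1089918)
R(d) = 4
w*R(6) = 1089918*4 = 4359672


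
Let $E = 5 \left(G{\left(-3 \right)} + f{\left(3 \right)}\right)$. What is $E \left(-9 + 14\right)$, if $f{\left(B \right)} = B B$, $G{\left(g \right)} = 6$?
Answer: $375$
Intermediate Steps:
$f{\left(B \right)} = B^{2}$
$E = 75$ ($E = 5 \left(6 + 3^{2}\right) = 5 \left(6 + 9\right) = 5 \cdot 15 = 75$)
$E \left(-9 + 14\right) = 75 \left(-9 + 14\right) = 75 \cdot 5 = 375$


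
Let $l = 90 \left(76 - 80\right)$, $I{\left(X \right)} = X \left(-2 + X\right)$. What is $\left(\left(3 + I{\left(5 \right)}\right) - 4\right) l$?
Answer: $-5040$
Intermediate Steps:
$l = -360$ ($l = 90 \left(-4\right) = -360$)
$\left(\left(3 + I{\left(5 \right)}\right) - 4\right) l = \left(\left(3 + 5 \left(-2 + 5\right)\right) - 4\right) \left(-360\right) = \left(\left(3 + 5 \cdot 3\right) - 4\right) \left(-360\right) = \left(\left(3 + 15\right) - 4\right) \left(-360\right) = \left(18 - 4\right) \left(-360\right) = 14 \left(-360\right) = -5040$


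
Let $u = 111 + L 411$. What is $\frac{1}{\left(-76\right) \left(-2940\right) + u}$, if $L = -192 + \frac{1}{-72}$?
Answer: $\frac{24}{3471199} \approx 6.914 \cdot 10^{-6}$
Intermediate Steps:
$L = - \frac{13825}{72}$ ($L = -192 - \frac{1}{72} = - \frac{13825}{72} \approx -192.01$)
$u = - \frac{1891361}{24}$ ($u = 111 - \frac{1894025}{24} = - \frac{1891361}{24} \approx -78807.0$)
$\frac{1}{\left(-76\right) \left(-2940\right) + u} = \frac{1}{\left(-76\right) \left(-2940\right) - \frac{1891361}{24}} = \frac{1}{223440 - \frac{1891361}{24}} = \frac{1}{\frac{3471199}{24}} = \frac{24}{3471199}$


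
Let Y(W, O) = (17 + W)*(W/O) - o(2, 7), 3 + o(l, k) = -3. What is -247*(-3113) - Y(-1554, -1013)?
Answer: 781289263/1013 ≈ 7.7126e+5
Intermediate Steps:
o(l, k) = -6 (o(l, k) = -3 - 3 = -6)
Y(W, O) = 6 + W*(17 + W)/O (Y(W, O) = (17 + W)*(W/O) - 1*(-6) = W*(17 + W)/O + 6 = 6 + W*(17 + W)/O)
-247*(-3113) - Y(-1554, -1013) = -247*(-3113) - ((-1554)² + 6*(-1013) + 17*(-1554))/(-1013) = 768911 - (-1)*(2414916 - 6078 - 26418)/1013 = 768911 - (-1)*2382420/1013 = 768911 - 1*(-2382420/1013) = 768911 + 2382420/1013 = 781289263/1013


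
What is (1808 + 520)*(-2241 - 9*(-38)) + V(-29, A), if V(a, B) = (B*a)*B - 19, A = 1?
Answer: -4420920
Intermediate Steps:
V(a, B) = -19 + a*B**2 (V(a, B) = a*B**2 - 19 = -19 + a*B**2)
(1808 + 520)*(-2241 - 9*(-38)) + V(-29, A) = (1808 + 520)*(-2241 - 9*(-38)) + (-19 - 29*1**2) = 2328*(-2241 + 342) + (-19 - 29*1) = 2328*(-1899) + (-19 - 29) = -4420872 - 48 = -4420920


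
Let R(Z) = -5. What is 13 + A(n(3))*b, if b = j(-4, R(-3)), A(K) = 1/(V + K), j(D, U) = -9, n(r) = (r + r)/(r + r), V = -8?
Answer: 100/7 ≈ 14.286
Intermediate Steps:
n(r) = 1 (n(r) = (2*r)/((2*r)) = (2*r)*(1/(2*r)) = 1)
A(K) = 1/(-8 + K)
b = -9
13 + A(n(3))*b = 13 - 9/(-8 + 1) = 13 - 9/(-7) = 13 - 1/7*(-9) = 13 + 9/7 = 100/7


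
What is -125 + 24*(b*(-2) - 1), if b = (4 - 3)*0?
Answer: -149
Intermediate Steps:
b = 0 (b = 1*0 = 0)
-125 + 24*(b*(-2) - 1) = -125 + 24*(0*(-2) - 1) = -125 + 24*(0 - 1) = -125 + 24*(-1) = -125 - 24 = -149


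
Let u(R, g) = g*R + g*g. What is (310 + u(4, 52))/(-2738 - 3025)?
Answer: -1074/1921 ≈ -0.55908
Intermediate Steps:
u(R, g) = g² + R*g (u(R, g) = R*g + g² = g² + R*g)
(310 + u(4, 52))/(-2738 - 3025) = (310 + 52*(4 + 52))/(-2738 - 3025) = (310 + 52*56)/(-5763) = (310 + 2912)*(-1/5763) = 3222*(-1/5763) = -1074/1921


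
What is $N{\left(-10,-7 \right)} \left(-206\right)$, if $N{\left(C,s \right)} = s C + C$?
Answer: $-12360$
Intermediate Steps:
$N{\left(C,s \right)} = C + C s$ ($N{\left(C,s \right)} = C s + C = C + C s$)
$N{\left(-10,-7 \right)} \left(-206\right) = - 10 \left(1 - 7\right) \left(-206\right) = \left(-10\right) \left(-6\right) \left(-206\right) = 60 \left(-206\right) = -12360$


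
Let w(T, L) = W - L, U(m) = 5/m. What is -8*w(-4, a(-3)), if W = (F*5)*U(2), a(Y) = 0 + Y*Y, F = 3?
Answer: -228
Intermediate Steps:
a(Y) = Y**2 (a(Y) = 0 + Y**2 = Y**2)
W = 75/2 (W = (3*5)*(5/2) = 15*(5*(1/2)) = 15*(5/2) = 75/2 ≈ 37.500)
w(T, L) = 75/2 - L
-8*w(-4, a(-3)) = -8*(75/2 - 1*(-3)**2) = -8*(75/2 - 1*9) = -8*(75/2 - 9) = -8*57/2 = -228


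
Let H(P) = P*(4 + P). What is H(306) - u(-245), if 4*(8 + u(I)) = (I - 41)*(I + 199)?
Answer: 91579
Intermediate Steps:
u(I) = -8 + (-41 + I)*(199 + I)/4 (u(I) = -8 + ((I - 41)*(I + 199))/4 = -8 + ((-41 + I)*(199 + I))/4 = -8 + (-41 + I)*(199 + I)/4)
H(306) - u(-245) = 306*(4 + 306) - (-8191/4 + (¼)*(-245)² + (79/2)*(-245)) = 306*310 - (-8191/4 + (¼)*60025 - 19355/2) = 94860 - (-8191/4 + 60025/4 - 19355/2) = 94860 - 1*3281 = 94860 - 3281 = 91579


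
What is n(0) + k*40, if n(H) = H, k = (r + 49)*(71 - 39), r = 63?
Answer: 143360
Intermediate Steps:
k = 3584 (k = (63 + 49)*(71 - 39) = 112*32 = 3584)
n(0) + k*40 = 0 + 3584*40 = 0 + 143360 = 143360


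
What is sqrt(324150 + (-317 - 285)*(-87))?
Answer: 6*sqrt(10459) ≈ 613.62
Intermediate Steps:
sqrt(324150 + (-317 - 285)*(-87)) = sqrt(324150 - 602*(-87)) = sqrt(324150 + 52374) = sqrt(376524) = 6*sqrt(10459)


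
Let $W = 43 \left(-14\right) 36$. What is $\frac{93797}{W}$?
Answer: $- \frac{93797}{21672} \approx -4.328$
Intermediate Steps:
$W = -21672$ ($W = \left(-602\right) 36 = -21672$)
$\frac{93797}{W} = \frac{93797}{-21672} = 93797 \left(- \frac{1}{21672}\right) = - \frac{93797}{21672}$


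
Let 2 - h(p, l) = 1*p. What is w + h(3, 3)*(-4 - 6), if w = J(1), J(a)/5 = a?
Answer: 15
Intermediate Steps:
h(p, l) = 2 - p
J(a) = 5*a
w = 5 (w = 5*1 = 5)
w + h(3, 3)*(-4 - 6) = 5 + (2 - 1*3)*(-4 - 6) = 5 + (2 - 3)*(-10) = 5 - 1*(-10) = 5 + 10 = 15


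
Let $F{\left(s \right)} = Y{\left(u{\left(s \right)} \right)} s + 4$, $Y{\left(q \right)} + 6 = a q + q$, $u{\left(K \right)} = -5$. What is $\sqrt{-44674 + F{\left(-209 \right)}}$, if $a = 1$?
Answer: $i \sqrt{41326} \approx 203.29 i$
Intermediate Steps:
$Y{\left(q \right)} = -6 + 2 q$ ($Y{\left(q \right)} = -6 + \left(1 q + q\right) = -6 + \left(q + q\right) = -6 + 2 q$)
$F{\left(s \right)} = 4 - 16 s$ ($F{\left(s \right)} = \left(-6 + 2 \left(-5\right)\right) s + 4 = \left(-6 - 10\right) s + 4 = - 16 s + 4 = 4 - 16 s$)
$\sqrt{-44674 + F{\left(-209 \right)}} = \sqrt{-44674 + \left(4 - -3344\right)} = \sqrt{-44674 + \left(4 + 3344\right)} = \sqrt{-44674 + 3348} = \sqrt{-41326} = i \sqrt{41326}$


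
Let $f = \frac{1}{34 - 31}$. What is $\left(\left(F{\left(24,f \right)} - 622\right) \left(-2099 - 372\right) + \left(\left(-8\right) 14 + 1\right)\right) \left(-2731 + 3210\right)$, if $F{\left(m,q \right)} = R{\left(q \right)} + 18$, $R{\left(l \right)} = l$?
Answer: $\frac{2143356392}{3} \approx 7.1445 \cdot 10^{8}$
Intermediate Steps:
$f = \frac{1}{3} \approx 0.33333$
$F{\left(m,q \right)} = 18 + q$ ($F{\left(m,q \right)} = q + 18 = 18 + q$)
$\left(\left(F{\left(24,f \right)} - 622\right) \left(-2099 - 372\right) + \left(\left(-8\right) 14 + 1\right)\right) \left(-2731 + 3210\right) = \left(\left(\left(18 + \frac{1}{3}\right) - 622\right) \left(-2099 - 372\right) + \left(\left(-8\right) 14 + 1\right)\right) \left(-2731 + 3210\right) = \left(\left(\frac{55}{3} - 622\right) \left(-2471\right) + \left(-112 + 1\right)\right) 479 = \left(\left(- \frac{1811}{3}\right) \left(-2471\right) - 111\right) 479 = \left(\frac{4474981}{3} - 111\right) 479 = \frac{4474648}{3} \cdot 479 = \frac{2143356392}{3}$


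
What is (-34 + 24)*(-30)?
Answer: 300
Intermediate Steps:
(-34 + 24)*(-30) = -10*(-30) = 300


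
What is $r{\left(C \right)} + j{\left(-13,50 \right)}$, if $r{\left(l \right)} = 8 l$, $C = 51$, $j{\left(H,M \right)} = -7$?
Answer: $401$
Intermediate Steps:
$r{\left(C \right)} + j{\left(-13,50 \right)} = 8 \cdot 51 - 7 = 408 - 7 = 401$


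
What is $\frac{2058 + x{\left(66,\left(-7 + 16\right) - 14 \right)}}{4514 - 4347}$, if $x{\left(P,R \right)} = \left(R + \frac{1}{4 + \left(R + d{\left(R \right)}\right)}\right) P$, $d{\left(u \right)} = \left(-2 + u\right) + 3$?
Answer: $\frac{8574}{835} \approx 10.268$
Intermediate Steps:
$d{\left(u \right)} = 1 + u$
$x{\left(P,R \right)} = P \left(R + \frac{1}{5 + 2 R}\right)$ ($x{\left(P,R \right)} = \left(R + \frac{1}{4 + \left(R + \left(1 + R\right)\right)}\right) P = \left(R + \frac{1}{4 + \left(1 + 2 R\right)}\right) P = \left(R + \frac{1}{5 + 2 R}\right) P = P \left(R + \frac{1}{5 + 2 R}\right)$)
$\frac{2058 + x{\left(66,\left(-7 + 16\right) - 14 \right)}}{4514 - 4347} = \frac{2058 + \frac{66 \left(1 + 2 \left(\left(-7 + 16\right) - 14\right)^{2} + 5 \left(\left(-7 + 16\right) - 14\right)\right)}{5 + 2 \left(\left(-7 + 16\right) - 14\right)}}{4514 - 4347} = \frac{2058 + \frac{66 \left(1 + 2 \left(9 - 14\right)^{2} + 5 \left(9 - 14\right)\right)}{5 + 2 \left(9 - 14\right)}}{167} = \left(2058 + \frac{66 \left(1 + 2 \left(-5\right)^{2} + 5 \left(-5\right)\right)}{5 + 2 \left(-5\right)}\right) \frac{1}{167} = \left(2058 + \frac{66 \left(1 + 2 \cdot 25 - 25\right)}{5 - 10}\right) \frac{1}{167} = \left(2058 + \frac{66 \left(1 + 50 - 25\right)}{-5}\right) \frac{1}{167} = \left(2058 + 66 \left(- \frac{1}{5}\right) 26\right) \frac{1}{167} = \left(2058 - \frac{1716}{5}\right) \frac{1}{167} = \frac{8574}{5} \cdot \frac{1}{167} = \frac{8574}{835}$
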